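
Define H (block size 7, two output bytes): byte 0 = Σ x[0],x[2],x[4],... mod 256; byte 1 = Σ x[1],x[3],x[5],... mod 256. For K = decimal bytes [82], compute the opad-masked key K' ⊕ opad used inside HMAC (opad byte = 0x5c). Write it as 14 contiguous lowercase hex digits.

0e5c5c5c5c5c5c

Key decimal bytes [82] = 52 is 1 byte ≤ B = 7; zero-pad to 7 bytes: K' = 52 00 00 00 00 00 00.
XOR each byte with 0x5c: 52⊕5c=0e, 00⊕5c=5c, 00⊕5c=5c, 00⊕5c=5c, 00⊕5c=5c, 00⊕5c=5c, 00⊕5c=5c.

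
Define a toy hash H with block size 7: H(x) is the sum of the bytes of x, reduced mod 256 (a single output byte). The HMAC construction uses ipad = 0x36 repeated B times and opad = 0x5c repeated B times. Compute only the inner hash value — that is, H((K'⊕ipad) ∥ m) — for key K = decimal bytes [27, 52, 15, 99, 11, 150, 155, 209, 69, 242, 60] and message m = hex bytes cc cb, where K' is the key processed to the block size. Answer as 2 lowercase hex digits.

Key decimal bytes [27, 52, 15, 99, 11, 150, 155, 209, 69, 242, 60] = 1b 34 0f 63 0b 96 9b d1 45 f2 3c is 11 bytes > B = 7, so hash it first: H(key) = 41, then zero-pad to 7 bytes: K' = 41 00 00 00 00 00 00.
K' ⊕ ipad = 77 36 36 36 36 36 36.
Inner input = 77 36 36 36 36 36 36 ∥ cc cb.
Inner hash: sum = 119+54+54+54+54+54+54+204+203 = 850; mod 256 = 82 → 52.

52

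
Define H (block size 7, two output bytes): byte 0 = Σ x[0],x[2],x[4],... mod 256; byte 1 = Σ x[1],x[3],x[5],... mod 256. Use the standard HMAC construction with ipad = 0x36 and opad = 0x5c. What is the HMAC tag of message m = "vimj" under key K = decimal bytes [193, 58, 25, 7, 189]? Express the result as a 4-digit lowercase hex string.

Key decimal bytes [193, 58, 25, 7, 189] = c1 3a 19 07 bd is 5 bytes ≤ B = 7; zero-pad to 7 bytes: K' = c1 3a 19 07 bd 00 00.
K' ⊕ ipad = f7 0c 2f 31 8b 36 36.  K' ⊕ opad = 9d 66 45 5b e1 5c 5c.
Inner input = (K'⊕ipad) ∥ m = f7 0c 2f 31 8b 36 36 ∥ 76 69 6d 6a.
Inner hash: even-index sum = 698 mod 256 = 186; odd-index sum = 342 mod 256 = 86 → ba 56.
Outer input = (K'⊕opad) ∥ inner = 9d 66 45 5b e1 5c 5c ∥ ba 56.
Outer hash (tag): even-index sum = 629 mod 256 = 117; odd-index sum = 471 mod 256 = 215 → 75 d7.

75d7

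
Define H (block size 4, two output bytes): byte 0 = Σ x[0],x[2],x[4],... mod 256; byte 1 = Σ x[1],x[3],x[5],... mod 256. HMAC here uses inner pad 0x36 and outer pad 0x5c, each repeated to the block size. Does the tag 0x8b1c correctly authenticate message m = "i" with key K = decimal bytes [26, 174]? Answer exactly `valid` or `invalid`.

invalid

Key decimal bytes [26, 174] = 1a ae is 2 bytes ≤ B = 4; zero-pad to 4 bytes: K' = 1a ae 00 00.
K' ⊕ ipad = 2c 98 36 36; K' ⊕ opad = 46 f2 5c 5c.
Inner hash: even-index sum = 203 mod 256 = 203; odd-index sum = 206 mod 256 = 206 → cb ce.
Outer hash (recomputed tag): even-index sum = 365 mod 256 = 109; odd-index sum = 540 mod 256 = 28 → 6d 1c.
Recomputed tag = 6d1c; claimed = 8b1c → mismatch.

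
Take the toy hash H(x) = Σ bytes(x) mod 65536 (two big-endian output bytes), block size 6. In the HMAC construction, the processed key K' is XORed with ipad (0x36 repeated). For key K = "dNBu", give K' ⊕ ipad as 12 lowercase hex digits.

527874433636

Key "dNBu" = 64 4e 42 75 is 4 bytes ≤ B = 6; zero-pad to 6 bytes: K' = 64 4e 42 75 00 00.
XOR each byte with 0x36: 64⊕36=52, 4e⊕36=78, 42⊕36=74, 75⊕36=43, 00⊕36=36, 00⊕36=36.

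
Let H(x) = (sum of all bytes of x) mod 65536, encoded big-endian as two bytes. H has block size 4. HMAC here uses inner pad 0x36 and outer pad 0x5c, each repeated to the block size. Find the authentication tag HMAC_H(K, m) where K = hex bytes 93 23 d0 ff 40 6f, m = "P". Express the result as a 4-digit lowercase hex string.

0272

Key hex bytes 93 23 d0 ff 40 6f is 6 bytes > B = 4, so hash it first: H(key) = 03 34, then zero-pad to 4 bytes: K' = 03 34 00 00.
K' ⊕ ipad = 35 02 36 36.  K' ⊕ opad = 5f 68 5c 5c.
Inner input = (K'⊕ipad) ∥ m = 35 02 36 36 ∥ 50.
Inner hash: sum = 53+2+54+54+80 = 243 → 00 f3.
Outer input = (K'⊕opad) ∥ inner = 5f 68 5c 5c ∥ 00 f3.
Outer hash (tag): sum = 95+104+92+92+0+243 = 626 → 02 72.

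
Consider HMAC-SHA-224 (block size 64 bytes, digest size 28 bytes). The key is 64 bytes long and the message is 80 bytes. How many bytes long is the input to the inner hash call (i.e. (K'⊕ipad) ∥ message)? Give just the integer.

Key is 64 ≤ 64 bytes, zero-padded: |K'| = 64.
Inner input = (K'⊕ipad) ∥ m → 64 + 80 = 144 bytes.

144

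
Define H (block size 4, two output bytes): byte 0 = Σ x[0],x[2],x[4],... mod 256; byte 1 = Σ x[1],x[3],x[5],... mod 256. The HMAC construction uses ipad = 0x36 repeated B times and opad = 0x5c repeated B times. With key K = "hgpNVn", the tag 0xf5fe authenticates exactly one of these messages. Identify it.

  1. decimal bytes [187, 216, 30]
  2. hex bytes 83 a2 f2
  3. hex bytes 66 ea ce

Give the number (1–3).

Key "hgpNVn" = 68 67 70 4e 56 6e is 6 bytes > B = 4, so hash it first: H(key) = 2e 23, then zero-pad to 4 bytes: K' = 2e 23 00 00.
K' ⊕ ipad = 18 15 36 36; K' ⊕ opad = 72 7f 5c 5c.
m1: inner = H(18 15 36 36 bb d8 1e) = 27 23; tag = H(72 7f 5c 5c 27 23) = f5fe ← matches
m2: inner = H(18 15 36 36 83 a2 f2) = c3 ed; tag = H(72 7f 5c 5c c3 ed) = 91c8
m3: inner = H(18 15 36 36 66 ea ce) = 82 35; tag = H(72 7f 5c 5c 82 35) = 5010

1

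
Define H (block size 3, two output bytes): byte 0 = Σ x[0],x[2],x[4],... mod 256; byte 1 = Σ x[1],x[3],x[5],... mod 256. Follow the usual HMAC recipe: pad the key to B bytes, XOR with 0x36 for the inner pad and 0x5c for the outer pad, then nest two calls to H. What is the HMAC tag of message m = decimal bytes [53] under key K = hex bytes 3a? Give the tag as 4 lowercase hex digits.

Key hex bytes 3a is 1 byte ≤ B = 3; zero-pad to 3 bytes: K' = 3a 00 00.
K' ⊕ ipad = 0c 36 36.  K' ⊕ opad = 66 5c 5c.
Inner input = (K'⊕ipad) ∥ m = 0c 36 36 ∥ 35.
Inner hash: even-index sum = 66 mod 256 = 66; odd-index sum = 107 mod 256 = 107 → 42 6b.
Outer input = (K'⊕opad) ∥ inner = 66 5c 5c ∥ 42 6b.
Outer hash (tag): even-index sum = 301 mod 256 = 45; odd-index sum = 158 mod 256 = 158 → 2d 9e.

2d9e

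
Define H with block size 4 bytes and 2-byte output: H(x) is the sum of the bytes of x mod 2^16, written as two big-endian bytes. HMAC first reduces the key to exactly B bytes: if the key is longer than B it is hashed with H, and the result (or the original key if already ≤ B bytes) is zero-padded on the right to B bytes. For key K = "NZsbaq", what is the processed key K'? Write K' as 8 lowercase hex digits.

024f0000

|K| = 6 > B = 4, so first hash the key.
H(K): sum = 78+90+115+98+97+113 = 591 → 02 4f.
Zero-pad H(K) = 02 4f to 4 bytes: K' = 02 4f 00 00.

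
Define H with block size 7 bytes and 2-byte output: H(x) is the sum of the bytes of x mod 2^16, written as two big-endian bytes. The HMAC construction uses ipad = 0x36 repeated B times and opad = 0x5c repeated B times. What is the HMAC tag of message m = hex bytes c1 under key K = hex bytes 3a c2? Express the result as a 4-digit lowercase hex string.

Key hex bytes 3a c2 is 2 bytes ≤ B = 7; zero-pad to 7 bytes: K' = 3a c2 00 00 00 00 00.
K' ⊕ ipad = 0c f4 36 36 36 36 36.  K' ⊕ opad = 66 9e 5c 5c 5c 5c 5c.
Inner input = (K'⊕ipad) ∥ m = 0c f4 36 36 36 36 36 ∥ c1.
Inner hash: sum = 12+244+54+54+54+54+54+193 = 719 → 02 cf.
Outer input = (K'⊕opad) ∥ inner = 66 9e 5c 5c 5c 5c 5c ∥ 02 cf.
Outer hash (tag): sum = 102+158+92+92+92+92+92+2+207 = 929 → 03 a1.

03a1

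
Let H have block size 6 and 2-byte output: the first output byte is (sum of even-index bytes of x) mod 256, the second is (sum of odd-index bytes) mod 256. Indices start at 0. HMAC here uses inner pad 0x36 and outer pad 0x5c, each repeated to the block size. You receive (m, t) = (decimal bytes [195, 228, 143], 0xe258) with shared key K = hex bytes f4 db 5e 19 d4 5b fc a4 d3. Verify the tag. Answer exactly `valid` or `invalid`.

Key hex bytes f4 db 5e 19 d4 5b fc a4 d3 is 9 bytes > B = 6, so hash it first: H(key) = f5 f3, then zero-pad to 6 bytes: K' = f5 f3 00 00 00 00.
K' ⊕ ipad = c3 c5 36 36 36 36; K' ⊕ opad = a9 af 5c 5c 5c 5c.
Inner hash: even-index sum = 641 mod 256 = 129; odd-index sum = 533 mod 256 = 21 → 81 15.
Outer hash (recomputed tag): even-index sum = 482 mod 256 = 226; odd-index sum = 380 mod 256 = 124 → e2 7c.
Recomputed tag = e27c; claimed = e258 → mismatch.

invalid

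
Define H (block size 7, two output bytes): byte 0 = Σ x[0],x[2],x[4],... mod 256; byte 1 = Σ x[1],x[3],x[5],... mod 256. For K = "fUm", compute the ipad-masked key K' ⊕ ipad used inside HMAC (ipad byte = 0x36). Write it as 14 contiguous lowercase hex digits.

50635b36363636

Key "fUm" = 66 55 6d is 3 bytes ≤ B = 7; zero-pad to 7 bytes: K' = 66 55 6d 00 00 00 00.
XOR each byte with 0x36: 66⊕36=50, 55⊕36=63, 6d⊕36=5b, 00⊕36=36, 00⊕36=36, 00⊕36=36, 00⊕36=36.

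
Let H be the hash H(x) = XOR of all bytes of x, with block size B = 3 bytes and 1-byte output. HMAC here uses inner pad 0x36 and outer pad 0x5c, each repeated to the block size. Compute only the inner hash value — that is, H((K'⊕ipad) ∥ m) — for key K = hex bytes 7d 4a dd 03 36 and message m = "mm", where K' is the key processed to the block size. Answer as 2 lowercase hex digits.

e9

Key hex bytes 7d 4a dd 03 36 is 5 bytes > B = 3, so hash it first: H(key) = df, then zero-pad to 3 bytes: K' = df 00 00.
K' ⊕ ipad = e9 36 36.
Inner input = e9 36 36 ∥ 6d 6d.
Inner hash: XOR e9⊕36⊕36⊕6d⊕6d = e9.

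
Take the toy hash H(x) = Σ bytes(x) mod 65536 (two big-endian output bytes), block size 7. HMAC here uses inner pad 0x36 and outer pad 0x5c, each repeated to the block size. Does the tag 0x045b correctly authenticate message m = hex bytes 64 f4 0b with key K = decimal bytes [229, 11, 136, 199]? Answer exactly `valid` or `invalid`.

Key decimal bytes [229, 11, 136, 199] = e5 0b 88 c7 is 4 bytes ≤ B = 7; zero-pad to 7 bytes: K' = e5 0b 88 c7 00 00 00.
K' ⊕ ipad = d3 3d be f1 36 36 36; K' ⊕ opad = b9 57 d4 9b 5c 5c 5c.
Inner hash: sum = 211+61+190+241+54+54+54+100+244+11 = 1220 → 04 c4.
Outer hash (recomputed tag): sum = 185+87+212+155+92+92+92+4+196 = 1115 → 04 5b.
Recomputed tag = 045b; claimed = 045b → match.

valid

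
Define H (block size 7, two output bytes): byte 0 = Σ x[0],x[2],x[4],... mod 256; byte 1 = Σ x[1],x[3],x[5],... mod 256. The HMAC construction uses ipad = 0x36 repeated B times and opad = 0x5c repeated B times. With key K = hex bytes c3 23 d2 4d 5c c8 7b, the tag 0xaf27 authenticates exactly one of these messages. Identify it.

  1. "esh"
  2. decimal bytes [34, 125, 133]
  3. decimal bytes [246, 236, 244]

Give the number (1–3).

1

Key hex bytes c3 23 d2 4d 5c c8 7b is exactly B = 7 bytes: K' = c3 23 d2 4d 5c c8 7b.
K' ⊕ ipad = f5 15 e4 7b 6a fe 4d; K' ⊕ opad = 9f 7f 8e 11 00 94 27.
m1: inner = H(f5 15 e4 7b 6a fe 4d 65 73 68) = 03 5b; tag = H(9f 7f 8e 11 00 94 27 03 5b) = af27 ← matches
m2: inner = H(f5 15 e4 7b 6a fe 4d 22 7d 85) = 0d 35; tag = H(9f 7f 8e 11 00 94 27 0d 35) = 8931
m3: inner = H(f5 15 e4 7b 6a fe 4d f6 ec f4) = 7c 78; tag = H(9f 7f 8e 11 00 94 27 7c 78) = cca0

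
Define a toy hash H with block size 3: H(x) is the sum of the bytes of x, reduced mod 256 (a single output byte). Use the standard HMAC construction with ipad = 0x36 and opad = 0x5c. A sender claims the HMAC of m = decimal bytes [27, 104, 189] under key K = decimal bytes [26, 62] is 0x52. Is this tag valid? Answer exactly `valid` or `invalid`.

invalid

Key decimal bytes [26, 62] = 1a 3e is 2 bytes ≤ B = 3; zero-pad to 3 bytes: K' = 1a 3e 00.
K' ⊕ ipad = 2c 08 36; K' ⊕ opad = 46 62 5c.
Inner hash: sum = 44+8+54+27+104+189 = 426; mod 256 = 170 → aa.
Outer hash (recomputed tag): sum = 70+98+92+170 = 430; mod 256 = 174 → ae.
Recomputed tag = ae; claimed = 52 → mismatch.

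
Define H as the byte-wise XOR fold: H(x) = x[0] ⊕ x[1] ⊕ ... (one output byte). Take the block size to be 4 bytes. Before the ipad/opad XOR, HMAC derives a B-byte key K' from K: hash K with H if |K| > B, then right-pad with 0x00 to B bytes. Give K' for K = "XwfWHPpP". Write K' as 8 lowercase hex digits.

26000000

|K| = 8 > B = 4, so first hash the key.
H(K): XOR 58⊕77⊕66⊕57⊕48⊕50⊕70⊕50 = 26.
Zero-pad H(K) = 26 to 4 bytes: K' = 26 00 00 00.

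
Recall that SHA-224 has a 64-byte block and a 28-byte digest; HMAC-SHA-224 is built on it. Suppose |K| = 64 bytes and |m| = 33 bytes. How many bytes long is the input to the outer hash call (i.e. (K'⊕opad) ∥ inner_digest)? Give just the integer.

92

Key is 64 ≤ 64 bytes, zero-padded: |K'| = 64.
Outer input = (K'⊕opad) ∥ H(inner) → 64 + 28 = 92 bytes.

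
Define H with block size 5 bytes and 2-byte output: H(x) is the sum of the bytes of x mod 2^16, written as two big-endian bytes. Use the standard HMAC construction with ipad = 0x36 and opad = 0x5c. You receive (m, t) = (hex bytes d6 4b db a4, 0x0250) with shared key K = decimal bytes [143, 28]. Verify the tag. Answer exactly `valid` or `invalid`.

valid

Key decimal bytes [143, 28] = 8f 1c is 2 bytes ≤ B = 5; zero-pad to 5 bytes: K' = 8f 1c 00 00 00.
K' ⊕ ipad = b9 2a 36 36 36; K' ⊕ opad = d3 40 5c 5c 5c.
Inner hash: sum = 185+42+54+54+54+214+75+219+164 = 1061 → 04 25.
Outer hash (recomputed tag): sum = 211+64+92+92+92+4+37 = 592 → 02 50.
Recomputed tag = 0250; claimed = 0250 → match.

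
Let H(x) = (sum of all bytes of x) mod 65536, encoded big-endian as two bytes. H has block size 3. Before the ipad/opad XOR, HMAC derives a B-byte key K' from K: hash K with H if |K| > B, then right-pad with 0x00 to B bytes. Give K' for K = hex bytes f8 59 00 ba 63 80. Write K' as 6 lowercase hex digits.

02ee00

|K| = 6 > B = 3, so first hash the key.
H(K): sum = 248+89+0+186+99+128 = 750 → 02 ee.
Zero-pad H(K) = 02 ee to 3 bytes: K' = 02 ee 00.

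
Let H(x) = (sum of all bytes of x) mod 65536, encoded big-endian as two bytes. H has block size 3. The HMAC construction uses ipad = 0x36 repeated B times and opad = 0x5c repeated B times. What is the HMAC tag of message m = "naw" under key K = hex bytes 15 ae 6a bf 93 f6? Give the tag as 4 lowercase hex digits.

Key hex bytes 15 ae 6a bf 93 f6 is 6 bytes > B = 3, so hash it first: H(key) = 03 75, then zero-pad to 3 bytes: K' = 03 75 00.
K' ⊕ ipad = 35 43 36.  K' ⊕ opad = 5f 29 5c.
Inner input = (K'⊕ipad) ∥ m = 35 43 36 ∥ 6e 61 77.
Inner hash: sum = 53+67+54+110+97+119 = 500 → 01 f4.
Outer input = (K'⊕opad) ∥ inner = 5f 29 5c ∥ 01 f4.
Outer hash (tag): sum = 95+41+92+1+244 = 473 → 01 d9.

01d9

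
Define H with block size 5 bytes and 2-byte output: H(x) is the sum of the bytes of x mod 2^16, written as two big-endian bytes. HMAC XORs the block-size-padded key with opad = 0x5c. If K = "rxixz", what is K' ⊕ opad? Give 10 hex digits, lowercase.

2e24352426

Key "rxixz" = 72 78 69 78 7a is exactly B = 5 bytes: K' = 72 78 69 78 7a.
XOR each byte with 0x5c: 72⊕5c=2e, 78⊕5c=24, 69⊕5c=35, 78⊕5c=24, 7a⊕5c=26.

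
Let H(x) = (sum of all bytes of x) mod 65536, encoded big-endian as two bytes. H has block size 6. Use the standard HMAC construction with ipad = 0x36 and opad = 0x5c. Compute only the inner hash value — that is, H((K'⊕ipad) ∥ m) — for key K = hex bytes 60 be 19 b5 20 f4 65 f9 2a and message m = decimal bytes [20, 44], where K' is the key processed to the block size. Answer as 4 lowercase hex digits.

Key hex bytes 60 be 19 b5 20 f4 65 f9 2a is 9 bytes > B = 6, so hash it first: H(key) = 04 88, then zero-pad to 6 bytes: K' = 04 88 00 00 00 00.
K' ⊕ ipad = 32 be 36 36 36 36.
Inner input = 32 be 36 36 36 36 ∥ 14 2c.
Inner hash: sum = 50+190+54+54+54+54+20+44 = 520 → 02 08.

0208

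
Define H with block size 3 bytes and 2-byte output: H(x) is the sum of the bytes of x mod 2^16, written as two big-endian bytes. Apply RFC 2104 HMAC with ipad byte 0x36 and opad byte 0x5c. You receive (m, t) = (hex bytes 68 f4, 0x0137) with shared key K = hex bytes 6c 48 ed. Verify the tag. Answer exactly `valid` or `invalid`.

invalid

Key hex bytes 6c 48 ed is exactly B = 3 bytes: K' = 6c 48 ed.
K' ⊕ ipad = 5a 7e db; K' ⊕ opad = 30 14 b1.
Inner hash: sum = 90+126+219+104+244 = 783 → 03 0f.
Outer hash (recomputed tag): sum = 48+20+177+3+15 = 263 → 01 07.
Recomputed tag = 0107; claimed = 0137 → mismatch.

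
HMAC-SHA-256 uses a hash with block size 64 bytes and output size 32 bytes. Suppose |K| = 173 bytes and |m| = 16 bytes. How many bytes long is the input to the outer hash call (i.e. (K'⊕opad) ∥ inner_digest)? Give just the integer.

96

Key is 173 > 64 bytes, so it is hashed to 32 bytes then zero-padded to 64: |K'| = 64.
Outer input = (K'⊕opad) ∥ H(inner) → 64 + 32 = 96 bytes.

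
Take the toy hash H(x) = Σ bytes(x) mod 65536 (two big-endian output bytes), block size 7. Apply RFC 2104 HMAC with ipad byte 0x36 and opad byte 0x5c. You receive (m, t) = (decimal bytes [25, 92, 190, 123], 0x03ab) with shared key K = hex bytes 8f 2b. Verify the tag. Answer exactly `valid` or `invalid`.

Key hex bytes 8f 2b is 2 bytes ≤ B = 7; zero-pad to 7 bytes: K' = 8f 2b 00 00 00 00 00.
K' ⊕ ipad = b9 1d 36 36 36 36 36; K' ⊕ opad = d3 77 5c 5c 5c 5c 5c.
Inner hash: sum = 185+29+54+54+54+54+54+25+92+190+123 = 914 → 03 92.
Outer hash (recomputed tag): sum = 211+119+92+92+92+92+92+3+146 = 939 → 03 ab.
Recomputed tag = 03ab; claimed = 03ab → match.

valid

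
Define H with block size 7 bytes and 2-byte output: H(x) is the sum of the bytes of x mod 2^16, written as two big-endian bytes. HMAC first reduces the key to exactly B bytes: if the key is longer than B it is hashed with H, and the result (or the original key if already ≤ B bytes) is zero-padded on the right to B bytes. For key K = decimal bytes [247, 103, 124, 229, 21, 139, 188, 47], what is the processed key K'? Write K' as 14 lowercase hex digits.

044a0000000000

|K| = 8 > B = 7, so first hash the key.
H(K): sum = 247+103+124+229+21+139+188+47 = 1098 → 04 4a.
Zero-pad H(K) = 04 4a to 7 bytes: K' = 04 4a 00 00 00 00 00.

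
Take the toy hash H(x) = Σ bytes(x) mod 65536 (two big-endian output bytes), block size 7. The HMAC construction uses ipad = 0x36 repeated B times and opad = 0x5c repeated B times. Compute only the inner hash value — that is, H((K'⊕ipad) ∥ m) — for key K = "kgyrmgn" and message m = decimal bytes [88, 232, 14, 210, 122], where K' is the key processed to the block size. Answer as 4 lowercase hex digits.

04df

Key "kgyrmgn" = 6b 67 79 72 6d 67 6e is exactly B = 7 bytes: K' = 6b 67 79 72 6d 67 6e.
K' ⊕ ipad = 5d 51 4f 44 5b 51 58.
Inner input = 5d 51 4f 44 5b 51 58 ∥ 58 e8 0e d2 7a.
Inner hash: sum = 93+81+79+68+91+81+88+88+232+14+210+122 = 1247 → 04 df.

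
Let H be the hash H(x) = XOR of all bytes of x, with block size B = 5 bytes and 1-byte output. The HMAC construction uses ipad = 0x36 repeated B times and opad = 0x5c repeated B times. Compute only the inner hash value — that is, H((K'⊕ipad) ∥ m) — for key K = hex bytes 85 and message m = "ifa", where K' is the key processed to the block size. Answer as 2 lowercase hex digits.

Key hex bytes 85 is 1 byte ≤ B = 5; zero-pad to 5 bytes: K' = 85 00 00 00 00.
K' ⊕ ipad = b3 36 36 36 36.
Inner input = b3 36 36 36 36 ∥ 69 66 61.
Inner hash: XOR b3⊕36⊕36⊕36⊕36⊕69⊕66⊕61 = dd.

dd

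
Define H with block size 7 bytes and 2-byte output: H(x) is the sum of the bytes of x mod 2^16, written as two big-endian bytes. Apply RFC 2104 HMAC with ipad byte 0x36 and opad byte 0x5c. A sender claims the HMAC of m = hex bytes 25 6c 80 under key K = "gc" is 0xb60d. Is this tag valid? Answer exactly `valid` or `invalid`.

invalid

Key "gc" = 67 63 is 2 bytes ≤ B = 7; zero-pad to 7 bytes: K' = 67 63 00 00 00 00 00.
K' ⊕ ipad = 51 55 36 36 36 36 36; K' ⊕ opad = 3b 3f 5c 5c 5c 5c 5c.
Inner hash: sum = 81+85+54+54+54+54+54+37+108+128 = 709 → 02 c5.
Outer hash (recomputed tag): sum = 59+63+92+92+92+92+92+2+197 = 781 → 03 0d.
Recomputed tag = 030d; claimed = b60d → mismatch.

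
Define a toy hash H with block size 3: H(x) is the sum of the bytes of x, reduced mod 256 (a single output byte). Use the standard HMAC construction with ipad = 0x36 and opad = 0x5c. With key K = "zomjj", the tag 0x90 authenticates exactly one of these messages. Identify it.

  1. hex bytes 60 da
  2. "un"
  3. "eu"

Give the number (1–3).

3

Key "zomjj" = 7a 6f 6d 6a 6a is 5 bytes > B = 3, so hash it first: H(key) = 2a, then zero-pad to 3 bytes: K' = 2a 00 00.
K' ⊕ ipad = 1c 36 36; K' ⊕ opad = 76 5c 5c.
m1: inner = H(1c 36 36 60 da) = c2; tag = H(76 5c 5c c2) = f0
m2: inner = H(1c 36 36 75 6e) = 6b; tag = H(76 5c 5c 6b) = 99
m3: inner = H(1c 36 36 65 75) = 62; tag = H(76 5c 5c 62) = 90 ← matches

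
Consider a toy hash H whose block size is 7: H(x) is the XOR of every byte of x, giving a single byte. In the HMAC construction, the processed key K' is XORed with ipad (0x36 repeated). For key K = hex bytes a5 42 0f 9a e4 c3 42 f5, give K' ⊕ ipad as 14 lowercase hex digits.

Key hex bytes a5 42 0f 9a e4 c3 42 f5 is 8 bytes > B = 7, so hash it first: H(key) = e2, then zero-pad to 7 bytes: K' = e2 00 00 00 00 00 00.
XOR each byte with 0x36: e2⊕36=d4, 00⊕36=36, 00⊕36=36, 00⊕36=36, 00⊕36=36, 00⊕36=36, 00⊕36=36.

d4363636363636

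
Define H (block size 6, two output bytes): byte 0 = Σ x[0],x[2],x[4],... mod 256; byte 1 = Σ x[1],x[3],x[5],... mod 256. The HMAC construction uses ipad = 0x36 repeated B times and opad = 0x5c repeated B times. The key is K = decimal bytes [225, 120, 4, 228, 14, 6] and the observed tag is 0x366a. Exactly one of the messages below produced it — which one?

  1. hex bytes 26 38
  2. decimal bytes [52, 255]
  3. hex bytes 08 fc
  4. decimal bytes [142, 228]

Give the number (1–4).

4

Key decimal bytes [225, 120, 4, 228, 14, 6] = e1 78 04 e4 0e 06 is exactly B = 6 bytes: K' = e1 78 04 e4 0e 06.
K' ⊕ ipad = d7 4e 32 d2 38 30; K' ⊕ opad = bd 24 58 b8 52 5a.
m1: inner = H(d7 4e 32 d2 38 30 26 38) = 67 88; tag = H(bd 24 58 b8 52 5a 67 88) = cebe
m2: inner = H(d7 4e 32 d2 38 30 34 ff) = 75 4f; tag = H(bd 24 58 b8 52 5a 75 4f) = dc85
m3: inner = H(d7 4e 32 d2 38 30 08 fc) = 49 4c; tag = H(bd 24 58 b8 52 5a 49 4c) = b082
m4: inner = H(d7 4e 32 d2 38 30 8e e4) = cf 34; tag = H(bd 24 58 b8 52 5a cf 34) = 366a ← matches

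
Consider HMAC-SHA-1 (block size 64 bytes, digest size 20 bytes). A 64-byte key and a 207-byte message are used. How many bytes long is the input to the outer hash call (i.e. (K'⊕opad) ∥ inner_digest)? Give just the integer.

84

Key is 64 ≤ 64 bytes, zero-padded: |K'| = 64.
Outer input = (K'⊕opad) ∥ H(inner) → 64 + 20 = 84 bytes.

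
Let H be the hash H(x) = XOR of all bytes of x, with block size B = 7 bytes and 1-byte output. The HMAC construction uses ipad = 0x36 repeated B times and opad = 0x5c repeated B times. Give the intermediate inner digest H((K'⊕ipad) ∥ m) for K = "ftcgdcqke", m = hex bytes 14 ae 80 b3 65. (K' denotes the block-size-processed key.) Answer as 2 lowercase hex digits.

b4

Key "ftcgdcqke" = 66 74 63 67 64 63 71 6b 65 is 9 bytes > B = 7, so hash it first: H(key) = 6e, then zero-pad to 7 bytes: K' = 6e 00 00 00 00 00 00.
K' ⊕ ipad = 58 36 36 36 36 36 36.
Inner input = 58 36 36 36 36 36 36 ∥ 14 ae 80 b3 65.
Inner hash: XOR 58⊕36⊕36⊕36⊕36⊕36⊕36⊕14⊕ae⊕80⊕b3⊕65 = b4.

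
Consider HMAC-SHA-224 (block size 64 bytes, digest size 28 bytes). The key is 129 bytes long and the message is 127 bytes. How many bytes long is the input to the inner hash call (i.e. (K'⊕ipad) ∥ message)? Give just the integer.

Key is 129 > 64 bytes, so it is hashed to 28 bytes then zero-padded to 64: |K'| = 64.
Inner input = (K'⊕ipad) ∥ m → 64 + 127 = 191 bytes.

191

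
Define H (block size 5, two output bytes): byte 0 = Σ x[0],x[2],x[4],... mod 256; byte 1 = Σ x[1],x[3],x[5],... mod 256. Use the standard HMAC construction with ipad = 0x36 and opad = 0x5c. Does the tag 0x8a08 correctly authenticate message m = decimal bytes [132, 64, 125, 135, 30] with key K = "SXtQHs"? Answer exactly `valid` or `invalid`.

valid

Key "SXtQHs" = 53 58 74 51 48 73 is 6 bytes > B = 5, so hash it first: H(key) = 0f 1c, then zero-pad to 5 bytes: K' = 0f 1c 00 00 00.
K' ⊕ ipad = 39 2a 36 36 36; K' ⊕ opad = 53 40 5c 5c 5c.
Inner hash: even-index sum = 364 mod 256 = 108; odd-index sum = 383 mod 256 = 127 → 6c 7f.
Outer hash (recomputed tag): even-index sum = 394 mod 256 = 138; odd-index sum = 264 mod 256 = 8 → 8a 08.
Recomputed tag = 8a08; claimed = 8a08 → match.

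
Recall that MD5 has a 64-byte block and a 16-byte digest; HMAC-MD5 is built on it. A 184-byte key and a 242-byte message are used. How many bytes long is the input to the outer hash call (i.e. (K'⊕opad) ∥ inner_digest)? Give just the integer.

Key is 184 > 64 bytes, so it is hashed to 16 bytes then zero-padded to 64: |K'| = 64.
Outer input = (K'⊕opad) ∥ H(inner) → 64 + 16 = 80 bytes.

80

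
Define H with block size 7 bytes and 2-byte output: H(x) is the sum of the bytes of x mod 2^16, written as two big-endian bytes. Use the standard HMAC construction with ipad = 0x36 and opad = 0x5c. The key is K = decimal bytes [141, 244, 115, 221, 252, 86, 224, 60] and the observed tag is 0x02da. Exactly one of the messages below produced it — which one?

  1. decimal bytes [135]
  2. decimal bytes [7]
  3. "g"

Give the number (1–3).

Key decimal bytes [141, 244, 115, 221, 252, 86, 224, 60] = 8d f4 73 dd fc 56 e0 3c is 8 bytes > B = 7, so hash it first: H(key) = 05 3f, then zero-pad to 7 bytes: K' = 05 3f 00 00 00 00 00.
K' ⊕ ipad = 33 09 36 36 36 36 36; K' ⊕ opad = 59 63 5c 5c 5c 5c 5c.
m1: inner = H(33 09 36 36 36 36 36 87) = 01 d1; tag = H(59 63 5c 5c 5c 5c 5c 01 d1) = 035a
m2: inner = H(33 09 36 36 36 36 36 07) = 01 51; tag = H(59 63 5c 5c 5c 5c 5c 01 51) = 02da ← matches
m3: inner = H(33 09 36 36 36 36 36 67) = 01 b1; tag = H(59 63 5c 5c 5c 5c 5c 01 b1) = 033a

2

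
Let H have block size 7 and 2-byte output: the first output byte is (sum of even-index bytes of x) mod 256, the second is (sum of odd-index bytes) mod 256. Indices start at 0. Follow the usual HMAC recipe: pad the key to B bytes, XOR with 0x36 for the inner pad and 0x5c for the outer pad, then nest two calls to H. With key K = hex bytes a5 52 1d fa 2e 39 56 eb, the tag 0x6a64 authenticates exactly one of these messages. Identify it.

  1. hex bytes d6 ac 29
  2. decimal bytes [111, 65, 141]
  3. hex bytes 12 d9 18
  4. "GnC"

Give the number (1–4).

Key hex bytes a5 52 1d fa 2e 39 56 eb is 8 bytes > B = 7, so hash it first: H(key) = 46 70, then zero-pad to 7 bytes: K' = 46 70 00 00 00 00 00.
K' ⊕ ipad = 70 46 36 36 36 36 36; K' ⊕ opad = 1a 2c 5c 5c 5c 5c 5c.
m1: inner = H(70 46 36 36 36 36 36 d6 ac 29) = be b1; tag = H(1a 2c 5c 5c 5c 5c 5c be b1) = dfa2
m2: inner = H(70 46 36 36 36 36 36 6f 41 8d) = 53 ae; tag = H(1a 2c 5c 5c 5c 5c 5c 53 ae) = dc37
m3: inner = H(70 46 36 36 36 36 36 12 d9 18) = eb dc; tag = H(1a 2c 5c 5c 5c 5c 5c eb dc) = 0acf
m4: inner = H(70 46 36 36 36 36 36 47 6e 43) = 80 3c; tag = H(1a 2c 5c 5c 5c 5c 5c 80 3c) = 6a64 ← matches

4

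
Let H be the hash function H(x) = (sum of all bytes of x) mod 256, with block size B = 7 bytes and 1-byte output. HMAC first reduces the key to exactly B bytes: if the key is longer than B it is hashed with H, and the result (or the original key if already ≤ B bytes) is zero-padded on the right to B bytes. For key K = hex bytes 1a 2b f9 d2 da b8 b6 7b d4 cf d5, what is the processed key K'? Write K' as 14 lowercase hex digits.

|K| = 11 > B = 7, so first hash the key.
H(K): sum = 26+43+249+210+218+184+182+123+212+207+213 = 1867; mod 256 = 75 → 4b.
Zero-pad H(K) = 4b to 7 bytes: K' = 4b 00 00 00 00 00 00.

4b000000000000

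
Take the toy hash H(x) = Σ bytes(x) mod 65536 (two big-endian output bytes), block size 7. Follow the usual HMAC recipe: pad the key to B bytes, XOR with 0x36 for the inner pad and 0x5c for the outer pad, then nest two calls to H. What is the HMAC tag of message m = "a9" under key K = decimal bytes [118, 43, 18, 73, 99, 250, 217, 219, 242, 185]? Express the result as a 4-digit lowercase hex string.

Key decimal bytes [118, 43, 18, 73, 99, 250, 217, 219, 242, 185] = 76 2b 12 49 63 fa d9 db f2 b9 is 10 bytes > B = 7, so hash it first: H(key) = 05 b8, then zero-pad to 7 bytes: K' = 05 b8 00 00 00 00 00.
K' ⊕ ipad = 33 8e 36 36 36 36 36.  K' ⊕ opad = 59 e4 5c 5c 5c 5c 5c.
Inner input = (K'⊕ipad) ∥ m = 33 8e 36 36 36 36 36 ∥ 61 39.
Inner hash: sum = 51+142+54+54+54+54+54+97+57 = 617 → 02 69.
Outer input = (K'⊕opad) ∥ inner = 59 e4 5c 5c 5c 5c 5c ∥ 02 69.
Outer hash (tag): sum = 89+228+92+92+92+92+92+2+105 = 884 → 03 74.

0374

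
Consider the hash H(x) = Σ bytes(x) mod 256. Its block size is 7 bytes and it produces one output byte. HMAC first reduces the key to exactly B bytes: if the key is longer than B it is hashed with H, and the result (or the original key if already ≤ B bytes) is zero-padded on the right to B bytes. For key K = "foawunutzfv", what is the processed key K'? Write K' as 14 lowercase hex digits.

cf000000000000

|K| = 11 > B = 7, so first hash the key.
H(K): sum = 102+111+97+119+117+110+117+116+122+102+118 = 1231; mod 256 = 207 → cf.
Zero-pad H(K) = cf to 7 bytes: K' = cf 00 00 00 00 00 00.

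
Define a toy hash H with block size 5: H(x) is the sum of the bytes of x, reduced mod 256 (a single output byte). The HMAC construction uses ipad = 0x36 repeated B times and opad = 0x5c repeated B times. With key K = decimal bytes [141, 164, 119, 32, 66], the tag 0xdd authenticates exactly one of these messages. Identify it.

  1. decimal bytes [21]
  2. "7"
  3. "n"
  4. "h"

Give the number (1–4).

Key decimal bytes [141, 164, 119, 32, 66] = 8d a4 77 20 42 is exactly B = 5 bytes: K' = 8d a4 77 20 42.
K' ⊕ ipad = bb 92 41 16 74; K' ⊕ opad = d1 f8 2b 7c 1e.
m1: inner = H(bb 92 41 16 74 15) = 2d; tag = H(d1 f8 2b 7c 1e 2d) = bb
m2: inner = H(bb 92 41 16 74 37) = 4f; tag = H(d1 f8 2b 7c 1e 4f) = dd ← matches
m3: inner = H(bb 92 41 16 74 6e) = 86; tag = H(d1 f8 2b 7c 1e 86) = 14
m4: inner = H(bb 92 41 16 74 68) = 80; tag = H(d1 f8 2b 7c 1e 80) = 0e

2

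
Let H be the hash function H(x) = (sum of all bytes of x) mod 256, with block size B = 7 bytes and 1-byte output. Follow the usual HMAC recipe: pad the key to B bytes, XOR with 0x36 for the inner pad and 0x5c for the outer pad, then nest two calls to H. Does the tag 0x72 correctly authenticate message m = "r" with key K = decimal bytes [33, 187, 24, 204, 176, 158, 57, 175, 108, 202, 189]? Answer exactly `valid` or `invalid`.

Key decimal bytes [33, 187, 24, 204, 176, 158, 57, 175, 108, 202, 189] = 21 bb 18 cc b0 9e 39 af 6c ca bd is 11 bytes > B = 7, so hash it first: H(key) = e9, then zero-pad to 7 bytes: K' = e9 00 00 00 00 00 00.
K' ⊕ ipad = df 36 36 36 36 36 36; K' ⊕ opad = b5 5c 5c 5c 5c 5c 5c.
Inner hash: sum = 223+54+54+54+54+54+54+114 = 661; mod 256 = 149 → 95.
Outer hash (recomputed tag): sum = 181+92+92+92+92+92+92+149 = 882; mod 256 = 114 → 72.
Recomputed tag = 72; claimed = 72 → match.

valid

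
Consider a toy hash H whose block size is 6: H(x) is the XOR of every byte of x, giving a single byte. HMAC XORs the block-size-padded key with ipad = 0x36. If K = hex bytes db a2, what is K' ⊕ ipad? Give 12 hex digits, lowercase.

Key hex bytes db a2 is 2 bytes ≤ B = 6; zero-pad to 6 bytes: K' = db a2 00 00 00 00.
XOR each byte with 0x36: db⊕36=ed, a2⊕36=94, 00⊕36=36, 00⊕36=36, 00⊕36=36, 00⊕36=36.

ed9436363636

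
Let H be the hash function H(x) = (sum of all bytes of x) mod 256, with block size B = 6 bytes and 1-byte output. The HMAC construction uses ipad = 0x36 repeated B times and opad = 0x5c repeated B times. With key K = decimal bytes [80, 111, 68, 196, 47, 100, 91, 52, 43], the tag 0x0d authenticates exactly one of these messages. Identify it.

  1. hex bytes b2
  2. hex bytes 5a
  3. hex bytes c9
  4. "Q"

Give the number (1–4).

Key decimal bytes [80, 111, 68, 196, 47, 100, 91, 52, 43] = 50 6f 44 c4 2f 64 5b 34 2b is 9 bytes > B = 6, so hash it first: H(key) = 14, then zero-pad to 6 bytes: K' = 14 00 00 00 00 00.
K' ⊕ ipad = 22 36 36 36 36 36; K' ⊕ opad = 48 5c 5c 5c 5c 5c.
m1: inner = H(22 36 36 36 36 36 b2) = e2; tag = H(48 5c 5c 5c 5c 5c e2) = f6
m2: inner = H(22 36 36 36 36 36 5a) = 8a; tag = H(48 5c 5c 5c 5c 5c 8a) = 9e
m3: inner = H(22 36 36 36 36 36 c9) = f9; tag = H(48 5c 5c 5c 5c 5c f9) = 0d ← matches
m4: inner = H(22 36 36 36 36 36 51) = 81; tag = H(48 5c 5c 5c 5c 5c 81) = 95

3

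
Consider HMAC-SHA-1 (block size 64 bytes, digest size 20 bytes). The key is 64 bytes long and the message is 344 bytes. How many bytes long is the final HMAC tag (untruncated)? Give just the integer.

The tag is one SHA-1 digest: 20 bytes.

20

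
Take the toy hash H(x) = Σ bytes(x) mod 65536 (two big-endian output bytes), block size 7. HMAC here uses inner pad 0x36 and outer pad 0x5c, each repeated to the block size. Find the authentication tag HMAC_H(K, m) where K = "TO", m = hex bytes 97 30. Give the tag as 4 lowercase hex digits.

0299

Key "TO" = 54 4f is 2 bytes ≤ B = 7; zero-pad to 7 bytes: K' = 54 4f 00 00 00 00 00.
K' ⊕ ipad = 62 79 36 36 36 36 36.  K' ⊕ opad = 08 13 5c 5c 5c 5c 5c.
Inner input = (K'⊕ipad) ∥ m = 62 79 36 36 36 36 36 ∥ 97 30.
Inner hash: sum = 98+121+54+54+54+54+54+151+48 = 688 → 02 b0.
Outer input = (K'⊕opad) ∥ inner = 08 13 5c 5c 5c 5c 5c ∥ 02 b0.
Outer hash (tag): sum = 8+19+92+92+92+92+92+2+176 = 665 → 02 99.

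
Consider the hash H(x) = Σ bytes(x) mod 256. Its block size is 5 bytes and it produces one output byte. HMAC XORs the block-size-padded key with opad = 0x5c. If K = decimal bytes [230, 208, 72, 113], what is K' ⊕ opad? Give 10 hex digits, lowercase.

Key decimal bytes [230, 208, 72, 113] = e6 d0 48 71 is 4 bytes ≤ B = 5; zero-pad to 5 bytes: K' = e6 d0 48 71 00.
XOR each byte with 0x5c: e6⊕5c=ba, d0⊕5c=8c, 48⊕5c=14, 71⊕5c=2d, 00⊕5c=5c.

ba8c142d5c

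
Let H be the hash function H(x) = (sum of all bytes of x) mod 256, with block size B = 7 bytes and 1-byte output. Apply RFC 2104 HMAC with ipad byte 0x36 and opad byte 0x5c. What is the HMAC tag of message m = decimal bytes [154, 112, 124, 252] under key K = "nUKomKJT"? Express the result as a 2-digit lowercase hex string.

62

Key "nUKomKJT" = 6e 55 4b 6f 6d 4b 4a 54 is 8 bytes > B = 7, so hash it first: H(key) = d3, then zero-pad to 7 bytes: K' = d3 00 00 00 00 00 00.
K' ⊕ ipad = e5 36 36 36 36 36 36.  K' ⊕ opad = 8f 5c 5c 5c 5c 5c 5c.
Inner input = (K'⊕ipad) ∥ m = e5 36 36 36 36 36 36 ∥ 9a 70 7c fc.
Inner hash: sum = 229+54+54+54+54+54+54+154+112+124+252 = 1195; mod 256 = 171 → ab.
Outer input = (K'⊕opad) ∥ inner = 8f 5c 5c 5c 5c 5c 5c ∥ ab.
Outer hash (tag): sum = 143+92+92+92+92+92+92+171 = 866; mod 256 = 98 → 62.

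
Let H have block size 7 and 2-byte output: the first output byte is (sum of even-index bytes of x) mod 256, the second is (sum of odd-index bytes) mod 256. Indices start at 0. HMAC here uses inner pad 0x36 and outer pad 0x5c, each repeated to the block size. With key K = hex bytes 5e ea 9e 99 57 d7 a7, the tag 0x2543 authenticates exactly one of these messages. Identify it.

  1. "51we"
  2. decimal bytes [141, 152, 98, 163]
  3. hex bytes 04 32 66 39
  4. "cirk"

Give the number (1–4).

2

Key hex bytes 5e ea 9e 99 57 d7 a7 is exactly B = 7 bytes: K' = 5e ea 9e 99 57 d7 a7.
K' ⊕ ipad = 68 dc a8 af 61 e1 91; K' ⊕ opad = 02 b6 c2 c5 0b 8b fb.
m1: inner = H(68 dc a8 af 61 e1 91 35 31 77 65) = 98 18; tag = H(02 b6 c2 c5 0b 8b fb 98 18) = e29e
m2: inner = H(68 dc a8 af 61 e1 91 8d 98 62 a3) = 3d 5b; tag = H(02 b6 c2 c5 0b 8b fb 3d 5b) = 2543 ← matches
m3: inner = H(68 dc a8 af 61 e1 91 04 32 66 39) = 6d d6; tag = H(02 b6 c2 c5 0b 8b fb 6d d6) = a073
m4: inner = H(68 dc a8 af 61 e1 91 63 69 72 6b) = d6 41; tag = H(02 b6 c2 c5 0b 8b fb d6 41) = 0bdc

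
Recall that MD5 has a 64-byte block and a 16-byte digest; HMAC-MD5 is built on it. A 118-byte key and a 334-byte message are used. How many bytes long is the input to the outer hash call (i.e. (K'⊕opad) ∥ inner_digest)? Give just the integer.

80

Key is 118 > 64 bytes, so it is hashed to 16 bytes then zero-padded to 64: |K'| = 64.
Outer input = (K'⊕opad) ∥ H(inner) → 64 + 16 = 80 bytes.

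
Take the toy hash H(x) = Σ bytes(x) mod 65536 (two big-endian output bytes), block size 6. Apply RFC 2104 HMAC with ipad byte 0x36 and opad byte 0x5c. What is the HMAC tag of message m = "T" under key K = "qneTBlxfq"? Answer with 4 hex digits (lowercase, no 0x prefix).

Key "qneTBlxfq" = 71 6e 65 54 42 6c 78 66 71 is 9 bytes > B = 6, so hash it first: H(key) = 03 95, then zero-pad to 6 bytes: K' = 03 95 00 00 00 00.
K' ⊕ ipad = 35 a3 36 36 36 36.  K' ⊕ opad = 5f c9 5c 5c 5c 5c.
Inner input = (K'⊕ipad) ∥ m = 35 a3 36 36 36 36 ∥ 54.
Inner hash: sum = 53+163+54+54+54+54+84 = 516 → 02 04.
Outer input = (K'⊕opad) ∥ inner = 5f c9 5c 5c 5c 5c ∥ 02 04.
Outer hash (tag): sum = 95+201+92+92+92+92+2+4 = 670 → 02 9e.

029e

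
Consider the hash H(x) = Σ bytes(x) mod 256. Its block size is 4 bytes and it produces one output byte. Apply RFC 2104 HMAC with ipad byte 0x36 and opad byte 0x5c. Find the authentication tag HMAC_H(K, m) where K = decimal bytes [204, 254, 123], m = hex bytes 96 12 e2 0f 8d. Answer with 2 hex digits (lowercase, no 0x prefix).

20

Key decimal bytes [204, 254, 123] = cc fe 7b is 3 bytes ≤ B = 4; zero-pad to 4 bytes: K' = cc fe 7b 00.
K' ⊕ ipad = fa c8 4d 36.  K' ⊕ opad = 90 a2 27 5c.
Inner input = (K'⊕ipad) ∥ m = fa c8 4d 36 ∥ 96 12 e2 0f 8d.
Inner hash: sum = 250+200+77+54+150+18+226+15+141 = 1131; mod 256 = 107 → 6b.
Outer input = (K'⊕opad) ∥ inner = 90 a2 27 5c ∥ 6b.
Outer hash (tag): sum = 144+162+39+92+107 = 544; mod 256 = 32 → 20.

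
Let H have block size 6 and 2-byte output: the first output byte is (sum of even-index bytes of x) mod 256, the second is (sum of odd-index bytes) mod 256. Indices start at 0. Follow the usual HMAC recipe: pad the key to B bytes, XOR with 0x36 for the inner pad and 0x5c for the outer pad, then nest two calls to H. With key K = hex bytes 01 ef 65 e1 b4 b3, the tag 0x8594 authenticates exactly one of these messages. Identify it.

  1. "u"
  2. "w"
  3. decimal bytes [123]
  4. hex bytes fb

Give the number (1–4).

4

Key hex bytes 01 ef 65 e1 b4 b3 is exactly B = 6 bytes: K' = 01 ef 65 e1 b4 b3.
K' ⊕ ipad = 37 d9 53 d7 82 85; K' ⊕ opad = 5d b3 39 bd e8 ef.
m1: inner = H(37 d9 53 d7 82 85 75) = 81 35; tag = H(5d b3 39 bd e8 ef 81 35) = ff94
m2: inner = H(37 d9 53 d7 82 85 77) = 83 35; tag = H(5d b3 39 bd e8 ef 83 35) = 0194
m3: inner = H(37 d9 53 d7 82 85 7b) = 87 35; tag = H(5d b3 39 bd e8 ef 87 35) = 0594
m4: inner = H(37 d9 53 d7 82 85 fb) = 07 35; tag = H(5d b3 39 bd e8 ef 07 35) = 8594 ← matches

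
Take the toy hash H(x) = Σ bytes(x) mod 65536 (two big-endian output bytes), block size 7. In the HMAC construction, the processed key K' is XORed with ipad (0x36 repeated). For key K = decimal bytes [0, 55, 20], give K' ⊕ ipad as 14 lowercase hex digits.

36012236363636

Key decimal bytes [0, 55, 20] = 00 37 14 is 3 bytes ≤ B = 7; zero-pad to 7 bytes: K' = 00 37 14 00 00 00 00.
XOR each byte with 0x36: 00⊕36=36, 37⊕36=01, 14⊕36=22, 00⊕36=36, 00⊕36=36, 00⊕36=36, 00⊕36=36.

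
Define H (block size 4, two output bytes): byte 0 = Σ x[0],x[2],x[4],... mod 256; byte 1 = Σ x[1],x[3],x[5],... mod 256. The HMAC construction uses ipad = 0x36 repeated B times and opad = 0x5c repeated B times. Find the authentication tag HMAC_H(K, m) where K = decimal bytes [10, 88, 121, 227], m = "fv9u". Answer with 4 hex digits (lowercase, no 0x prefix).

Key decimal bytes [10, 88, 121, 227] = 0a 58 79 e3 is exactly B = 4 bytes: K' = 0a 58 79 e3.
K' ⊕ ipad = 3c 6e 4f d5.  K' ⊕ opad = 56 04 25 bf.
Inner input = (K'⊕ipad) ∥ m = 3c 6e 4f d5 ∥ 66 76 39 75.
Inner hash: even-index sum = 298 mod 256 = 42; odd-index sum = 558 mod 256 = 46 → 2a 2e.
Outer input = (K'⊕opad) ∥ inner = 56 04 25 bf ∥ 2a 2e.
Outer hash (tag): even-index sum = 165 mod 256 = 165; odd-index sum = 241 mod 256 = 241 → a5 f1.

a5f1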